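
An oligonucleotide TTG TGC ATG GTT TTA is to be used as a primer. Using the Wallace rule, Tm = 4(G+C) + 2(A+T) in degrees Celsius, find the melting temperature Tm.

40°C

C=1, A=2, T=8, G=4
AT pairs contribute 10, GC pairs contribute 5.
Tm = 2(10) + 4(5) = 20 + 20 = 40°C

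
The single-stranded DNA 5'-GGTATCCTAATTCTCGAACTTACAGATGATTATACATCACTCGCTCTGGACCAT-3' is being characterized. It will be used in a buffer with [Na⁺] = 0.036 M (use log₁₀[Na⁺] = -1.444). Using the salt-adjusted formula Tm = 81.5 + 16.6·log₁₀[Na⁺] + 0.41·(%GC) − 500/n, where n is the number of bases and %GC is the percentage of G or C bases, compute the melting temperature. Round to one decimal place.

Length n = 54. Scanning the sequence gives G=8, A=15, T=17, C=14.
G+C = 22, so %GC = 22/54 × 100 = 40.741%
Salt term: 16.6 × (-1.444) = -23.97
GC term: 0.41 × 40.741 = 16.704; length term: −500/54 = −9.259
Tm = 81.5 + (-23.97) + 16.704 − 9.259 = 64.975 → 65.0°C

65.0°C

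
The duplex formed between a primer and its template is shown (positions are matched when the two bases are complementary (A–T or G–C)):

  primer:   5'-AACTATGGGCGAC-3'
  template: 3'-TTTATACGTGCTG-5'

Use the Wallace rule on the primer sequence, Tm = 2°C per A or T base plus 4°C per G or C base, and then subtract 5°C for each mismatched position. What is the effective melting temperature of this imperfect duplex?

25°C

Primer base counts: A=4, T=2, G=4, C=3 → A+T=6, G+C=7
Perfect-match Tm = 2(6) + 4(7) = 12 + 28 = 40°C
Mismatches (positions where the bases are not complementary): 3 (at positions 3, 8, 9)
Effective Tm = 40 − 3×5 = 40 − 15 = 25°C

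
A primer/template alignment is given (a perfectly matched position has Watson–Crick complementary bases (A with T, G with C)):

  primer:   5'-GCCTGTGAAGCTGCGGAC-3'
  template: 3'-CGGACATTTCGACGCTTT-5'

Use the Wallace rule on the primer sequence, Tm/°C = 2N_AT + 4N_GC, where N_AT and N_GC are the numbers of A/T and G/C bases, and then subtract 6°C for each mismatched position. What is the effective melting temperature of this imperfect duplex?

Primer base counts: A=3, T=3, G=7, C=5 → A+T=6, G+C=12
Perfect-match Tm = 2(6) + 4(12) = 12 + 48 = 60°C
Mismatches (positions where the bases are not complementary): 3 (at positions 7, 16, 18)
Effective Tm = 60 − 3×6 = 60 − 18 = 42°C

42°C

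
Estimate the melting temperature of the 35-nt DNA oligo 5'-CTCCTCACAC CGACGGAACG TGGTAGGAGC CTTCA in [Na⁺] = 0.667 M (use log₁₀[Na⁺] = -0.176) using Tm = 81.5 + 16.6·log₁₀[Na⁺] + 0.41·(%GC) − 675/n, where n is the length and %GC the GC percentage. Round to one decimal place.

Length n = 35. Counting bases: C=12, T=6, A=8, G=9
G+C = 21, so %GC = 21/35 × 100 = 60%
Salt term: 16.6 × (-0.176) = -2.922
GC term: 0.41 × 60 = 24.6; length term: −675/35 = −19.286
Tm = 81.5 + (-2.922) + 24.6 − 19.286 = 83.892 → 83.9°C

83.9°C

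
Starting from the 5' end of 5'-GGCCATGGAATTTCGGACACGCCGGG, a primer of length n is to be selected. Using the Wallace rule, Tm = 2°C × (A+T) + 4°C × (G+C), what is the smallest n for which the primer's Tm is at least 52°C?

First 16 bases: GGCCATGGAATTTCGG → Tm = 50°C (< 52°C)
First 17 bases: GGCCATGGAATTTCGGA → Tm = 52°C (≥ 52°C)
Each additional base adds 2°C (A/T) or 4°C (G/C), so Tm is non-decreasing in n; n = 17 is the first length to reach 52°C.

n = 17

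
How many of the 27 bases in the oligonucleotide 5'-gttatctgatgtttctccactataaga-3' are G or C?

Counting bases: C=5, G=4, T=11, A=7
G+C = 4 + 5 = 9

9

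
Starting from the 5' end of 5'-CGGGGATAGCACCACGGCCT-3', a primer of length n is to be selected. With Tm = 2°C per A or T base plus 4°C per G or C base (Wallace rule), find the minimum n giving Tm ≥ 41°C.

First 12 bases: CGGGGATAGCAC → Tm = 40°C (< 41°C)
First 13 bases: CGGGGATAGCACC → Tm = 44°C (≥ 41°C)
Since every base adds ≥2°C, Tm only increases with n, so the threshold is first crossed at n = 13.

n = 13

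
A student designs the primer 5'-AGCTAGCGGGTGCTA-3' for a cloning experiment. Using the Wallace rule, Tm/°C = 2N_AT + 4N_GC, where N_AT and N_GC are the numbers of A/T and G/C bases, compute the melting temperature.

C=3, A=3, T=3, G=6
AT pairs contribute 6, GC pairs contribute 9.
Tm = 2×6 + 4×9 = 48°C

48°C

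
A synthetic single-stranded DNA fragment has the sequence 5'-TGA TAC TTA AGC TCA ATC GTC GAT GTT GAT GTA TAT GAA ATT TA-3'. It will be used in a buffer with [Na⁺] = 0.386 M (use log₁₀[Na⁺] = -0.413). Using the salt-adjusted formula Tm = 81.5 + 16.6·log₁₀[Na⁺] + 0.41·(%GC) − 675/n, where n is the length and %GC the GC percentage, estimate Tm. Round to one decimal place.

71.4°C

Length n = 44. Base counts: C=5, T=17, A=14, G=8
G+C = 13, so %GC = 13/44 × 100 = 29.545%
Salt term: 16.6 × (-0.413) = -6.856
GC term: 0.41 × 29.545 = 12.113; length term: −675/44 = −15.341
Tm = 81.5 + (-6.856) + 12.113 − 15.341 = 71.416 → 71.4°C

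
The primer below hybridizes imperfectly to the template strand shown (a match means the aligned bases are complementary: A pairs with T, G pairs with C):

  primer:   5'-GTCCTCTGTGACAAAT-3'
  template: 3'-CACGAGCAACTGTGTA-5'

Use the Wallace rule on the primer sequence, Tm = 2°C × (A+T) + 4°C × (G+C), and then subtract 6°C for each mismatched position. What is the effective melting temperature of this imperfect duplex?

22°C

Primer base counts: A=4, T=5, G=3, C=4 → A+T=9, G+C=7
Perfect-match Tm = 2(9) + 4(7) = 18 + 28 = 46°C
Mismatches (positions where the bases are not complementary): 4 (at positions 3, 7, 8, 14)
Effective Tm = 46 − 4×6 = 46 − 24 = 22°C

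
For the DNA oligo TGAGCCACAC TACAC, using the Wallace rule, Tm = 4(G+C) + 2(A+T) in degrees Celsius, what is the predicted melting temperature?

46°C

Scanning the sequence gives T=2, A=5, C=6, G=2.
So N_AT = 7 and N_GC = 8.
Tm = 2×7 + 4×8 = 46°C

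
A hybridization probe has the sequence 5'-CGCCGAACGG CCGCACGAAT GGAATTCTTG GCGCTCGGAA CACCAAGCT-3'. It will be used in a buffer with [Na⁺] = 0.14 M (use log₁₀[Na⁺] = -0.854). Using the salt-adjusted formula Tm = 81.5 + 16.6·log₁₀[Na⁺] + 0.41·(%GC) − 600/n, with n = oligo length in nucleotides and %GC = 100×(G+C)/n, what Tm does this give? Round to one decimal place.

80.2°C

Length n = 49. Base counts: C=16, A=12, G=14, T=7
G+C = 30, so %GC = 30/49 × 100 = 61.224%
Salt term: 16.6 × (-0.854) = -14.176
GC term: 0.41 × 61.224 = 25.102; length term: −600/49 = −12.245
Tm = 81.5 + (-14.176) + 25.102 − 12.245 = 80.181 → 80.2°C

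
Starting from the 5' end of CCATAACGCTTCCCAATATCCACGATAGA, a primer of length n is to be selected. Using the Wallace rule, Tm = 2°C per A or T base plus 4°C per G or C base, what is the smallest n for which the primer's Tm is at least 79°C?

First 27 bases: CCATAACGCTTCCCAATATCCACGATA → Tm = 78°C (< 79°C)
First 28 bases: CCATAACGCTTCCCAATATCCACGATAG → Tm = 82°C (≥ 79°C)
Since every base adds ≥2°C, Tm only increases with n, so the threshold is first crossed at n = 28.

n = 28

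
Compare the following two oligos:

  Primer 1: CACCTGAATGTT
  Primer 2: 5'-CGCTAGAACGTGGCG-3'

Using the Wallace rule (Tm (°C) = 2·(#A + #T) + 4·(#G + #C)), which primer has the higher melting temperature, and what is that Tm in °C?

Primer 2, 50°C

Primer 1: A+T=7, G+C=5 → Tm = 2(7)+4(5) = 34°C
Primer 2: A+T=5, G+C=10 → Tm = 2(5)+4(10) = 50°C
34°C vs 50°C → primer 2 is higher.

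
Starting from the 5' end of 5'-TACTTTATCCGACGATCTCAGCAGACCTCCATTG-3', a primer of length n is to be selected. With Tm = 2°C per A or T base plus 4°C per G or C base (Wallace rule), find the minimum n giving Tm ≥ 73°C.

First 25 bases: TACTTTATCCGACGATCTCAGCAGA → Tm = 72°C (< 73°C)
First 26 bases: TACTTTATCCGACGATCTCAGCAGAC → Tm = 76°C (≥ 73°C)
Since every base adds ≥2°C, Tm only increases with n, so the threshold is first crossed at n = 26.

n = 26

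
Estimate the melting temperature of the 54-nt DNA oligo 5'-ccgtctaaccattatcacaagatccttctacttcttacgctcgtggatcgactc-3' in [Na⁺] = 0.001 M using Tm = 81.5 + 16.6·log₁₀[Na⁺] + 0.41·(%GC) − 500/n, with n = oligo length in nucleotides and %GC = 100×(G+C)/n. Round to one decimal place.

Length n = 54. Counting bases: G=7, A=12, C=18, T=17
G+C = 25, so %GC = 25/54 × 100 = 46.296%
Salt term: 16.6 × (-3) = -49.8
GC term: 0.41 × 46.296 = 18.981; length term: −500/54 = −9.259
Tm = 81.5 + (-49.8) + 18.981 − 9.259 = 41.422 → 41.4°C

41.4°C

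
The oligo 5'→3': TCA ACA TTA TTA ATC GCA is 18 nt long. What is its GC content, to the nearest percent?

A=7, G=1, T=6, C=4
G+C = 1 + 4 = 5 out of 18 bases
%GC = 5/18 × 100 = 27.78% ≈ 28%

28%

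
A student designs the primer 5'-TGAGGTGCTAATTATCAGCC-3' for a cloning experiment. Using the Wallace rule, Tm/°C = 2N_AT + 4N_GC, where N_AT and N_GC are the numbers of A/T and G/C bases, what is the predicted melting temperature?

Base counts: A=5, T=6, C=4, G=5
A+T = 11, G+C = 9
Tm = 4·9 + 2·11 = 36 + 22 = 58°C

58°C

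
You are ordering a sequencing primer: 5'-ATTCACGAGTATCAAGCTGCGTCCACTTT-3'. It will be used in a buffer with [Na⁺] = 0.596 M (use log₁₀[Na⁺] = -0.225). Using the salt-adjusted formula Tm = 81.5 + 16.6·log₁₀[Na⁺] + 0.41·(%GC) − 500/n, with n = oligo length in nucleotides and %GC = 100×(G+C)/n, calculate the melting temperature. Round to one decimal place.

Length n = 29. Scanning the sequence gives A=7, T=9, C=8, G=5.
G+C = 13, so %GC = 13/29 × 100 = 44.828%
Salt term: 16.6 × (-0.225) = -3.735
GC term: 0.41 × 44.828 = 18.379; length term: −500/29 = −17.241
Tm = 81.5 + (-3.735) + 18.379 − 17.241 = 78.903 → 78.9°C

78.9°C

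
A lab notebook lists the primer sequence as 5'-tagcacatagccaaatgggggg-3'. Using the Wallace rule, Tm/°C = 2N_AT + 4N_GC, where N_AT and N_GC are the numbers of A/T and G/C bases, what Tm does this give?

Counting bases: G=8, T=3, A=7, C=4
AT pairs contribute 10, GC pairs contribute 12.
Tm = 2(10) + 4(12) = 20 + 48 = 68°C

68°C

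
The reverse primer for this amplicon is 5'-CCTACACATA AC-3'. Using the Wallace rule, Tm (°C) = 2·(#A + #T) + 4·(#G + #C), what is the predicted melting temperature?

34°C

Base counts: T=2, G=0, A=5, C=5
A+T = 7, G+C = 5
Tm = 2(7) + 4(5) = 14 + 20 = 34°C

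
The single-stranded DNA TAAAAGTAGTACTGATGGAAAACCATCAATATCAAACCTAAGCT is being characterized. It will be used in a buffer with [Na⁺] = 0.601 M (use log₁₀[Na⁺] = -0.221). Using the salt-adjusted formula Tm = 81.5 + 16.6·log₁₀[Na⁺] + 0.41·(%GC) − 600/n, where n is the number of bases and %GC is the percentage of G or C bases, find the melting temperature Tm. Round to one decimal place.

Length n = 44. Base counts: G=6, T=10, C=8, A=20
G+C = 14, so %GC = 14/44 × 100 = 31.818%
Salt term: 16.6 × (-0.221) = -3.669
GC term: 0.41 × 31.818 = 13.045; length term: −600/44 = −13.636
Tm = 81.5 + (-3.669) + 13.045 − 13.636 = 77.24 → 77.2°C

77.2°C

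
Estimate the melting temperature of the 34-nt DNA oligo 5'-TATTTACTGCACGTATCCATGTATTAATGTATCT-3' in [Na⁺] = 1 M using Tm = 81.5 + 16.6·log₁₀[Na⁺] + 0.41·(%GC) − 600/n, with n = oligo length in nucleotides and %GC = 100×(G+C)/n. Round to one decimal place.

75.9°C

Length n = 34. Counting bases: T=15, A=9, C=6, G=4
G+C = 10, so %GC = 10/34 × 100 = 29.412%
Salt term: 16.6 × (0) = 0
GC term: 0.41 × 29.412 = 12.059; length term: −600/34 = −17.647
Tm = 81.5 + (0) + 12.059 − 17.647 = 75.912 → 75.9°C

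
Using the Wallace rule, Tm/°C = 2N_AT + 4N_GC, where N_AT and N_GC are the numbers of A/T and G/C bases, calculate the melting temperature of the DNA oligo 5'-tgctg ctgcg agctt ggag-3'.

62°C

A=2, G=8, C=4, T=5
A+T = 7, G+C = 12
Tm = 2×7 + 4×12 = 62°C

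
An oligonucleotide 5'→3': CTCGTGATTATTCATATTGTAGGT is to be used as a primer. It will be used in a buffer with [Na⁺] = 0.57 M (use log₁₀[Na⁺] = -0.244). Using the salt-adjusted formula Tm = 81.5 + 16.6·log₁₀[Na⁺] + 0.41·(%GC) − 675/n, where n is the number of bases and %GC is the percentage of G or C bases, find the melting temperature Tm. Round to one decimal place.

Length n = 24. Counting bases: A=5, C=3, G=5, T=11
G+C = 8, so %GC = 8/24 × 100 = 33.333%
Salt term: 16.6 × (-0.244) = -4.05
GC term: 0.41 × 33.333 = 13.667; length term: −675/24 = −28.125
Tm = 81.5 + (-4.05) + 13.667 − 28.125 = 62.992 → 63.0°C

63.0°C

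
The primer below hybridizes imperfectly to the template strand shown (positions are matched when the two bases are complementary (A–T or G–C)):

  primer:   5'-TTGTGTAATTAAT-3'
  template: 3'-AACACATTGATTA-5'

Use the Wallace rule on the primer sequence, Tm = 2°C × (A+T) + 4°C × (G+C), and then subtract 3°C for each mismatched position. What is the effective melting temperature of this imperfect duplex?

Primer base counts: A=4, T=7, G=2, C=0 → A+T=11, G+C=2
Perfect-match Tm = 2(11) + 4(2) = 22 + 8 = 30°C
Mismatches (positions where the bases are not complementary): 1 (at position 9)
Effective Tm = 30 − 1×3 = 30 − 3 = 27°C

27°C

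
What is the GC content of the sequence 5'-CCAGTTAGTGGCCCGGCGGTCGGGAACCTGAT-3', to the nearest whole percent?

66%

Scanning the sequence gives G=12, A=5, C=9, T=6.
G+C = 12 + 9 = 21 out of 32 bases
%GC = 21/32 × 100 = 65.62% ≈ 66%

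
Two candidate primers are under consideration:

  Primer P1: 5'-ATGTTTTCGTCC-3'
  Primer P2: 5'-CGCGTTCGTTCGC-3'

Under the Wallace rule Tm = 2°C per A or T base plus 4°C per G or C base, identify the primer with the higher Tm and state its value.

Primer P1: A+T=7, G+C=5 → Tm = 2(7)+4(5) = 34°C
Primer P2: A+T=4, G+C=9 → Tm = 2(4)+4(9) = 44°C
34°C vs 44°C → primer P2 is higher.

Primer P2, 44°C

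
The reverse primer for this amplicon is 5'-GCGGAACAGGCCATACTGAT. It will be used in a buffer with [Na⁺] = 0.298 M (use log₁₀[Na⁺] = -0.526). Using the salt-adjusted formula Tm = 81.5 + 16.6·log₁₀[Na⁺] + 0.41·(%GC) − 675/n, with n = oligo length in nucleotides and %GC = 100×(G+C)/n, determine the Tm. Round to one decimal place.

Length n = 20. Scanning the sequence gives A=6, C=5, T=3, G=6.
G+C = 11, so %GC = 11/20 × 100 = 55%
Salt term: 16.6 × (-0.526) = -8.732
GC term: 0.41 × 55 = 22.55; length term: −675/20 = −33.75
Tm = 81.5 + (-8.732) + 22.55 − 33.75 = 61.568 → 61.6°C

61.6°C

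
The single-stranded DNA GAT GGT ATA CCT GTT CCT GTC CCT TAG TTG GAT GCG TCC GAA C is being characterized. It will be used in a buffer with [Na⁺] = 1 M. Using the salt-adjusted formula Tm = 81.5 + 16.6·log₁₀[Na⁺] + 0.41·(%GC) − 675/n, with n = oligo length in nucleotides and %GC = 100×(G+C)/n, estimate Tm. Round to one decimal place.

Length n = 43. Counting bases: T=14, C=11, A=7, G=11
G+C = 22, so %GC = 22/43 × 100 = 51.163%
Salt term: 16.6 × (0) = 0
GC term: 0.41 × 51.163 = 20.977; length term: −675/43 = −15.698
Tm = 81.5 + (0) + 20.977 − 15.698 = 86.779 → 86.8°C

86.8°C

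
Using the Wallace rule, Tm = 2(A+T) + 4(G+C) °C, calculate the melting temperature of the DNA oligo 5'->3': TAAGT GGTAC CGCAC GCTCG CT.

70°C

C=7, A=4, T=5, G=6
So N_AT = 9 and N_GC = 13.
Tm = 4·13 + 2·9 = 52 + 18 = 70°C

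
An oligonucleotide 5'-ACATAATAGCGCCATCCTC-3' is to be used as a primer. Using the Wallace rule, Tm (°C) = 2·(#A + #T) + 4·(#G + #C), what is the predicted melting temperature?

56°C

Counting bases: G=2, T=4, C=7, A=6
So N_AT = 10 and N_GC = 9.
Tm = 2×10 + 4×9 = 56°C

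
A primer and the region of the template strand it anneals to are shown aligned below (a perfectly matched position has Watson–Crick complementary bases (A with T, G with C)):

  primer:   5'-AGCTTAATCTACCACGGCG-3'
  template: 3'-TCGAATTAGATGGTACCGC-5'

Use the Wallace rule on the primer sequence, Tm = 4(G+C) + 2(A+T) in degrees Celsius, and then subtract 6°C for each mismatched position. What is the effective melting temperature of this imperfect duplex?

52°C

Primer base counts: A=5, T=4, G=4, C=6 → A+T=9, G+C=10
Perfect-match Tm = 2(9) + 4(10) = 18 + 40 = 58°C
Mismatches (positions where the bases are not complementary): 1 (at position 15)
Effective Tm = 58 − 1×6 = 58 − 6 = 52°C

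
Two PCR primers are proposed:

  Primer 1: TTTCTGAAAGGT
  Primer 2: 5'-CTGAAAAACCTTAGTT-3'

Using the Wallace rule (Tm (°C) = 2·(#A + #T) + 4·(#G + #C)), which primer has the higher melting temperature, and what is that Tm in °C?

Primer 2, 42°C

Primer 1: A+T=8, G+C=4 → Tm = 2(8)+4(4) = 32°C
Primer 2: A+T=11, G+C=5 → Tm = 2(11)+4(5) = 42°C
32°C vs 42°C → primer 2 is higher.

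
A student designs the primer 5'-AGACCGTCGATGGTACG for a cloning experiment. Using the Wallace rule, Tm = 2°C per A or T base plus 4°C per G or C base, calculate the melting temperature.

Counting bases: G=6, T=3, A=4, C=4
A+T = 7, G+C = 10
Tm = 2(7) + 4(10) = 14 + 40 = 54°C

54°C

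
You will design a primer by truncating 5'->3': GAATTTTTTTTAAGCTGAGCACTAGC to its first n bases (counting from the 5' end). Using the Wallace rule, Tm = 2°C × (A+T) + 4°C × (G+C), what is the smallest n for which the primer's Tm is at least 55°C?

First 21 bases: GAATTTTTTTTAAGCTGAGCA → Tm = 54°C (< 55°C)
First 22 bases: GAATTTTTTTTAAGCTGAGCAC → Tm = 58°C (≥ 55°C)
Each additional base adds 2°C (A/T) or 4°C (G/C), so Tm is non-decreasing in n; n = 22 is the first length to reach 55°C.

n = 22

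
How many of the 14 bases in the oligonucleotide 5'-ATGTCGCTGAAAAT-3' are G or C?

5

Base counts: G=3, T=4, C=2, A=5
G+C = 3 + 2 = 5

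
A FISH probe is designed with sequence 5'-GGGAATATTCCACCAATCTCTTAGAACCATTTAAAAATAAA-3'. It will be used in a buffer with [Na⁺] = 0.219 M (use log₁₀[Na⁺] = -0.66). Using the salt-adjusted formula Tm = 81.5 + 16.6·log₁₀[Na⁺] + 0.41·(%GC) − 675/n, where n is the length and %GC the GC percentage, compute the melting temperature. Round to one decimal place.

66.1°C

Length n = 41. T=11, C=8, G=4, A=18
G+C = 12, so %GC = 12/41 × 100 = 29.268%
Salt term: 16.6 × (-0.66) = -10.956
GC term: 0.41 × 29.268 = 12; length term: −675/41 = −16.463
Tm = 81.5 + (-10.956) + 12 − 16.463 = 66.081 → 66.1°C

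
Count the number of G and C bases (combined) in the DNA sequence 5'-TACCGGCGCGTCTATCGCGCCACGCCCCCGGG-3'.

25

Scanning the sequence gives C=15, T=4, A=3, G=10.
Total G or C: 10 + 15 = 25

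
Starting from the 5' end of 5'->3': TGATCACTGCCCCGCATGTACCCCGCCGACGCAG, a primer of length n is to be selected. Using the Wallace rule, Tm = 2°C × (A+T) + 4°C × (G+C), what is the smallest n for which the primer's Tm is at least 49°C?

First 14 bases: TGATCACTGCCCCG → Tm = 46°C (< 49°C)
First 15 bases: TGATCACTGCCCCGC → Tm = 50°C (≥ 49°C)
Since every base adds ≥2°C, Tm only increases with n, so the threshold is first crossed at n = 15.

n = 15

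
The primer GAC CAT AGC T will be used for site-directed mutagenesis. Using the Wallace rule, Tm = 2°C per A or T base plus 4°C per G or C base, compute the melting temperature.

30°C

Base counts: T=2, G=2, C=3, A=3
So N_AT = 5 and N_GC = 5.
Tm = 2(5) + 4(5) = 10 + 20 = 30°C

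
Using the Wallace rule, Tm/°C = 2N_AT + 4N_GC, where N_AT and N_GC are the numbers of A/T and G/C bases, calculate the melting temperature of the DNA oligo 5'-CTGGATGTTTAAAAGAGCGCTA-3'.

Counting bases: T=6, A=7, G=6, C=3
A+T = 13, G+C = 9
Tm = 2(13) + 4(9) = 26 + 36 = 62°C

62°C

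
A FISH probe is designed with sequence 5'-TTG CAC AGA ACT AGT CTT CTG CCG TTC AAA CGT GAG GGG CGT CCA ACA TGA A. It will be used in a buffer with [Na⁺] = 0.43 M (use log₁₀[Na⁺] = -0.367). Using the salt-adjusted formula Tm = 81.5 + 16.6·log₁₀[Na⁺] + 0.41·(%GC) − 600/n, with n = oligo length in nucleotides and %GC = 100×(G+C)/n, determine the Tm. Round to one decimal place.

84.4°C

Length n = 52. Counting bases: G=13, A=14, C=13, T=12
G+C = 26, so %GC = 26/52 × 100 = 50%
Salt term: 16.6 × (-0.367) = -6.092
GC term: 0.41 × 50 = 20.5; length term: −600/52 = −11.538
Tm = 81.5 + (-6.092) + 20.5 − 11.538 = 84.37 → 84.4°C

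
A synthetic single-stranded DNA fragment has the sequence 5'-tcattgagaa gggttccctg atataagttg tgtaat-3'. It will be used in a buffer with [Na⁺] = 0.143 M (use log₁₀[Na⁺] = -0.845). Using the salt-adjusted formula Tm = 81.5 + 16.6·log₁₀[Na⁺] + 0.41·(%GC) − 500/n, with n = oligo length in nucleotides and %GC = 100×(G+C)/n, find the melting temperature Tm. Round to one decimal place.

68.4°C

Length n = 36. Base counts: T=13, G=9, C=4, A=10
G+C = 13, so %GC = 13/36 × 100 = 36.111%
Salt term: 16.6 × (-0.845) = -14.027
GC term: 0.41 × 36.111 = 14.806; length term: −500/36 = −13.889
Tm = 81.5 + (-14.027) + 14.806 − 13.889 = 68.39 → 68.4°C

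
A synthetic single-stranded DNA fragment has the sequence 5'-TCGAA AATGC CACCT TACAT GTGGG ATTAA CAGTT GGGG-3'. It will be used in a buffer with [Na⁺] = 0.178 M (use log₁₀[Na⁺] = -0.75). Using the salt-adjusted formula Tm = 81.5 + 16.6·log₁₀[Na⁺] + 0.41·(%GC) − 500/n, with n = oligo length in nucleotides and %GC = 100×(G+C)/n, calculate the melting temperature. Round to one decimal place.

Length n = 39. Base counts: G=11, C=7, T=10, A=11
G+C = 18, so %GC = 18/39 × 100 = 46.154%
Salt term: 16.6 × (-0.75) = -12.45
GC term: 0.41 × 46.154 = 18.923; length term: −500/39 = −12.821
Tm = 81.5 + (-12.45) + 18.923 − 12.821 = 75.152 → 75.2°C

75.2°C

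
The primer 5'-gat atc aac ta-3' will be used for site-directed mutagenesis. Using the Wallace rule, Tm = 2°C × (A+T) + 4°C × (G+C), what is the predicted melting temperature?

Scanning the sequence gives G=1, T=3, C=2, A=5.
So N_AT = 8 and N_GC = 3.
Tm = 4·3 + 2·8 = 12 + 16 = 28°C

28°C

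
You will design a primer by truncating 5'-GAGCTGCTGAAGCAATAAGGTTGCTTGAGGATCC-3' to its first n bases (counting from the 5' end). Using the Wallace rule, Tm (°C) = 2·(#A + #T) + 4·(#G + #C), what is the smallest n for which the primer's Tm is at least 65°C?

n = 23

First 22 bases: GAGCTGCTGAAGCAATAAGGTT → Tm = 64°C (< 65°C)
First 23 bases: GAGCTGCTGAAGCAATAAGGTTG → Tm = 68°C (≥ 65°C)
Since every base adds ≥2°C, Tm only increases with n, so the threshold is first crossed at n = 23.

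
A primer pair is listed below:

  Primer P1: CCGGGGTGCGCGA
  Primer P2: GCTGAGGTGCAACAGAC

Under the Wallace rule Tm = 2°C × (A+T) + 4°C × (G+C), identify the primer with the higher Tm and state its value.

Primer P1: A+T=2, G+C=11 → Tm = 2(2)+4(11) = 48°C
Primer P2: A+T=7, G+C=10 → Tm = 2(7)+4(10) = 54°C
48°C vs 54°C → primer P2 is higher.

Primer P2, 54°C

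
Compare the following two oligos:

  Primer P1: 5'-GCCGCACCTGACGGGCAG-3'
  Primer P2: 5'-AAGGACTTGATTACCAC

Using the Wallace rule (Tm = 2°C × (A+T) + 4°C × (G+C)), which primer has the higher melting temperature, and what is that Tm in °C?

Primer P1: A+T=4, G+C=14 → Tm = 2(4)+4(14) = 64°C
Primer P2: A+T=10, G+C=7 → Tm = 2(10)+4(7) = 48°C
64°C vs 48°C → primer P1 is higher.

Primer P1, 64°C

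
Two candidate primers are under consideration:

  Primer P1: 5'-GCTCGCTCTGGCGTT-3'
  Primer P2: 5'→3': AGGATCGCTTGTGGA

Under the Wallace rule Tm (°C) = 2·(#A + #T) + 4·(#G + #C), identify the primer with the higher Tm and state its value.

Primer P1, 50°C

Primer P1: A+T=5, G+C=10 → Tm = 2(5)+4(10) = 50°C
Primer P2: A+T=7, G+C=8 → Tm = 2(7)+4(8) = 46°C
50°C vs 46°C → primer P1 is higher.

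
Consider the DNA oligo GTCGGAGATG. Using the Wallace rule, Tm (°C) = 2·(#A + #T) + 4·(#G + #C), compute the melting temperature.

32°C

Scanning the sequence gives G=5, C=1, A=2, T=2.
So N_AT = 4 and N_GC = 6.
Tm = 4·6 + 2·4 = 24 + 8 = 32°C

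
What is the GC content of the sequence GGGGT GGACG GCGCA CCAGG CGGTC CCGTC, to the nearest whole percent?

80%

A=3, G=14, C=10, T=3
G+C = 14 + 10 = 24 out of 30 bases
%GC = 24/30 × 100 = 80% ≈ 80%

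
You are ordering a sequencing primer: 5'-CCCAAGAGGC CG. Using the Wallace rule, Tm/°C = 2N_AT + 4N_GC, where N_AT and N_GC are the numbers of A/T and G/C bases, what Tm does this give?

42°C

Base counts: T=0, G=4, C=5, A=3
AT pairs contribute 3, GC pairs contribute 9.
Tm = 4·9 + 2·3 = 36 + 6 = 42°C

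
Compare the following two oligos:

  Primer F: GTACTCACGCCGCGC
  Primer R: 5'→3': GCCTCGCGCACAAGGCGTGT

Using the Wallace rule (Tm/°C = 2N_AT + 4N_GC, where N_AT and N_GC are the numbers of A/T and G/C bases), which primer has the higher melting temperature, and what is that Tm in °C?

Primer F: A+T=4, G+C=11 → Tm = 2(4)+4(11) = 52°C
Primer R: A+T=6, G+C=14 → Tm = 2(6)+4(14) = 68°C
52°C vs 68°C → primer R is higher.

Primer R, 68°C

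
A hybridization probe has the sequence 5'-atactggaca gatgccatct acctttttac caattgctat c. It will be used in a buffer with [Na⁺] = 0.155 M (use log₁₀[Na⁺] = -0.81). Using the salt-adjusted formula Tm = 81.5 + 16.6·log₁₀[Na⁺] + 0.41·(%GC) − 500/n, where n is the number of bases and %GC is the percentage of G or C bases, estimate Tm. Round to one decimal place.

Length n = 41. Scanning the sequence gives T=14, C=11, A=11, G=5.
G+C = 16, so %GC = 16/41 × 100 = 39.024%
Salt term: 16.6 × (-0.81) = -13.446
GC term: 0.41 × 39.024 = 16; length term: −500/41 = −12.195
Tm = 81.5 + (-13.446) + 16 − 12.195 = 71.859 → 71.9°C

71.9°C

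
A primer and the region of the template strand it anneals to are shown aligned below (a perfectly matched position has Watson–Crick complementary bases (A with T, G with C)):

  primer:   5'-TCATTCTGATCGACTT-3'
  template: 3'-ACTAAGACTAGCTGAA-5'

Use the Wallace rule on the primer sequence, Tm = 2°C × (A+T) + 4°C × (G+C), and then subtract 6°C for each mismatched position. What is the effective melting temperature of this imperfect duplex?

Primer base counts: A=3, T=7, G=2, C=4 → A+T=10, G+C=6
Perfect-match Tm = 2(10) + 4(6) = 20 + 24 = 44°C
Mismatches (positions where the bases are not complementary): 1 (at position 2)
Effective Tm = 44 − 1×6 = 44 − 6 = 38°C

38°C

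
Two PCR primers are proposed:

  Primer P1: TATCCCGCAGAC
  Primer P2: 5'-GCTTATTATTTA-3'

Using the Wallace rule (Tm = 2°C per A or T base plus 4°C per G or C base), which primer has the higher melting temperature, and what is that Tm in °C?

Primer P1, 38°C

Primer P1: A+T=5, G+C=7 → Tm = 2(5)+4(7) = 38°C
Primer P2: A+T=10, G+C=2 → Tm = 2(10)+4(2) = 28°C
38°C vs 28°C → primer P1 is higher.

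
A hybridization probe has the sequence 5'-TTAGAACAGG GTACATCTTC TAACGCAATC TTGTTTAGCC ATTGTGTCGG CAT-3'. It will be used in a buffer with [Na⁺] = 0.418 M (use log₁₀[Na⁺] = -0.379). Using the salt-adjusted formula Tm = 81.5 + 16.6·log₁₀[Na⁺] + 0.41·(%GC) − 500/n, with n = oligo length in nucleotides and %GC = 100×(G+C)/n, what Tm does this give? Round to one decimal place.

82.8°C

Length n = 53. T=18, G=11, A=13, C=11
G+C = 22, so %GC = 22/53 × 100 = 41.509%
Salt term: 16.6 × (-0.379) = -6.291
GC term: 0.41 × 41.509 = 17.019; length term: −500/53 = −9.434
Tm = 81.5 + (-6.291) + 17.019 − 9.434 = 82.794 → 82.8°C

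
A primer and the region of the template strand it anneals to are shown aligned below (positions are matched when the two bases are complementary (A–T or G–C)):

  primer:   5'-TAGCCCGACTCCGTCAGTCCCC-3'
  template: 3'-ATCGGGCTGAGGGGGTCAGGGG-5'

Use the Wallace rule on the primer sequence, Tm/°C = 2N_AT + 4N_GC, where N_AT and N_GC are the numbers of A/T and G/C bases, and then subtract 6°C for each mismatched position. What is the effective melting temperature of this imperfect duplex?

Primer base counts: A=3, T=4, G=4, C=11 → A+T=7, G+C=15
Perfect-match Tm = 2(7) + 4(15) = 14 + 60 = 74°C
Mismatches (positions where the bases are not complementary): 2 (at positions 13, 14)
Effective Tm = 74 − 2×6 = 74 − 12 = 62°C

62°C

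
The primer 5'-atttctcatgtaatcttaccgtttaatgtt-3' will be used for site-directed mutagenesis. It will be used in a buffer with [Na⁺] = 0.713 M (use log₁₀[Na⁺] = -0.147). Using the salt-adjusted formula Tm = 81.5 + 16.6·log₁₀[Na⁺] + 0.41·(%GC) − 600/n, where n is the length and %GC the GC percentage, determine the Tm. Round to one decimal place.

70.0°C

Length n = 30. Counting bases: G=3, T=15, C=5, A=7
G+C = 8, so %GC = 8/30 × 100 = 26.667%
Salt term: 16.6 × (-0.147) = -2.44
GC term: 0.41 × 26.667 = 10.933; length term: −600/30 = −20
Tm = 81.5 + (-2.44) + 10.933 − 20 = 69.993 → 70.0°C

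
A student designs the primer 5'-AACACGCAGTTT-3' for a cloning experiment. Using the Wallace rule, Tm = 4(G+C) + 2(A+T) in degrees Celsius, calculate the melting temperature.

T=3, C=3, A=4, G=2
A+T = 7, G+C = 5
Tm = 4·5 + 2·7 = 20 + 14 = 34°C

34°C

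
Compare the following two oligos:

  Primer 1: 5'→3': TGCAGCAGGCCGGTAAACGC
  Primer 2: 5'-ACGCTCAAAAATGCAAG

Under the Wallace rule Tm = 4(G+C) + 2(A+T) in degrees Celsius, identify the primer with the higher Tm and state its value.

Primer 1: A+T=7, G+C=13 → Tm = 2(7)+4(13) = 66°C
Primer 2: A+T=10, G+C=7 → Tm = 2(10)+4(7) = 48°C
66°C vs 48°C → primer 1 is higher.

Primer 1, 66°C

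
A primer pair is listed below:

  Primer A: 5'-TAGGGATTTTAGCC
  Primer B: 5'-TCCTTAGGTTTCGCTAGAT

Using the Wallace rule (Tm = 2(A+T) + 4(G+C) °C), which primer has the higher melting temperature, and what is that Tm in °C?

Primer A: A+T=8, G+C=6 → Tm = 2(8)+4(6) = 40°C
Primer B: A+T=11, G+C=8 → Tm = 2(11)+4(8) = 54°C
40°C vs 54°C → primer B is higher.

Primer B, 54°C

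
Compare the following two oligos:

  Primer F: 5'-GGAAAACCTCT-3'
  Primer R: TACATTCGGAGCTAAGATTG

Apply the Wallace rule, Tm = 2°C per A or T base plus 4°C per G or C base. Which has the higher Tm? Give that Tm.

Primer R, 56°C

Primer F: A+T=6, G+C=5 → Tm = 2(6)+4(5) = 32°C
Primer R: A+T=12, G+C=8 → Tm = 2(12)+4(8) = 56°C
32°C vs 56°C → primer R is higher.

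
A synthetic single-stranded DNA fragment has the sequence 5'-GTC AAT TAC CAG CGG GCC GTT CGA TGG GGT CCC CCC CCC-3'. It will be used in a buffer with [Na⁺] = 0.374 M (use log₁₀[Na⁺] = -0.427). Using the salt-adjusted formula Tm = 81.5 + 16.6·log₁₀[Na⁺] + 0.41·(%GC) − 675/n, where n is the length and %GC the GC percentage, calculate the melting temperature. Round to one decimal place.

85.5°C

Length n = 39. Counting bases: T=7, A=5, G=11, C=16
G+C = 27, so %GC = 27/39 × 100 = 69.231%
Salt term: 16.6 × (-0.427) = -7.088
GC term: 0.41 × 69.231 = 28.385; length term: −675/39 = −17.308
Tm = 81.5 + (-7.088) + 28.385 − 17.308 = 85.489 → 85.5°C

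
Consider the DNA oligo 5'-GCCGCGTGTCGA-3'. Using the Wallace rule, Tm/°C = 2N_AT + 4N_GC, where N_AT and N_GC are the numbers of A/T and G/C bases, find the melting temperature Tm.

42°C

G=5, C=4, A=1, T=2
So N_AT = 3 and N_GC = 9.
Tm = 4·9 + 2·3 = 36 + 6 = 42°C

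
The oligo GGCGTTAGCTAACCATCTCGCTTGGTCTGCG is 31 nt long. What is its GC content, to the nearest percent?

58%

Counting bases: G=9, C=9, T=9, A=4
G+C = 9 + 9 = 18 out of 31 bases
%GC = 18/31 × 100 = 58.06% ≈ 58%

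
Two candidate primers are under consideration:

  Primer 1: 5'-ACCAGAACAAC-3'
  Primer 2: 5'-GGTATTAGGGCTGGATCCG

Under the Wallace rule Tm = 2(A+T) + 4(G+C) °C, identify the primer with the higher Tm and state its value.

Primer 1: A+T=6, G+C=5 → Tm = 2(6)+4(5) = 32°C
Primer 2: A+T=8, G+C=11 → Tm = 2(8)+4(11) = 60°C
32°C vs 60°C → primer 2 is higher.

Primer 2, 60°C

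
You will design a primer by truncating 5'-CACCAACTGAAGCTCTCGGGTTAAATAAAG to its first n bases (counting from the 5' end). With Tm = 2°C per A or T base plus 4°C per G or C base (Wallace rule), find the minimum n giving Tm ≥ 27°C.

First 8 bases: CACCAACT → Tm = 24°C (< 27°C)
First 9 bases: CACCAACTG → Tm = 28°C (≥ 27°C)
Each additional base adds 2°C (A/T) or 4°C (G/C), so Tm is non-decreasing in n; n = 9 is the first length to reach 27°C.

n = 9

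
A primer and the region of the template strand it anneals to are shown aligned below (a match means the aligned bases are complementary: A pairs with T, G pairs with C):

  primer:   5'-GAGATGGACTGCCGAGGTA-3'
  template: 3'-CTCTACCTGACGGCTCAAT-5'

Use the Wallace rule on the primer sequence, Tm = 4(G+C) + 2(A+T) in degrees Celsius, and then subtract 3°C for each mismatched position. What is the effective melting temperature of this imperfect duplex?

57°C

Primer base counts: A=5, T=3, G=8, C=3 → A+T=8, G+C=11
Perfect-match Tm = 2(8) + 4(11) = 16 + 44 = 60°C
Mismatches (positions where the bases are not complementary): 1 (at position 17)
Effective Tm = 60 − 1×3 = 60 − 3 = 57°C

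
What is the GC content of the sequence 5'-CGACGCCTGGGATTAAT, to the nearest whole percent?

53%

A=4, G=5, C=4, T=4
G+C = 5 + 4 = 9 out of 17 bases
%GC = 9/17 × 100 = 52.94% ≈ 53%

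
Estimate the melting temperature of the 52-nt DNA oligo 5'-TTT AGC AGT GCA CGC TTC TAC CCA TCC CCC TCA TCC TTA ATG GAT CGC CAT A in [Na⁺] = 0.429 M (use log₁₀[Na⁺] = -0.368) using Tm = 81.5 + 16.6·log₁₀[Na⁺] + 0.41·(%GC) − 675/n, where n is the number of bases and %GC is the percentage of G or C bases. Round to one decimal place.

82.9°C

Length n = 52. Base counts: G=7, C=19, A=11, T=15
G+C = 26, so %GC = 26/52 × 100 = 50%
Salt term: 16.6 × (-0.368) = -6.109
GC term: 0.41 × 50 = 20.5; length term: −675/52 = −12.981
Tm = 81.5 + (-6.109) + 20.5 − 12.981 = 82.91 → 82.9°C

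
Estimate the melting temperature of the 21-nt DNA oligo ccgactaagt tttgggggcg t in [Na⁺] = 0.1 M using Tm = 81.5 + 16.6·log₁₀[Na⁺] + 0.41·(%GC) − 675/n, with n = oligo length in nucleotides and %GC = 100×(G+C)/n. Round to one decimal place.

56.2°C

Length n = 21. Base counts: C=4, G=8, T=6, A=3
G+C = 12, so %GC = 12/21 × 100 = 57.143%
Salt term: 16.6 × (-1) = -16.6
GC term: 0.41 × 57.143 = 23.429; length term: −675/21 = −32.143
Tm = 81.5 + (-16.6) + 23.429 − 32.143 = 56.186 → 56.2°C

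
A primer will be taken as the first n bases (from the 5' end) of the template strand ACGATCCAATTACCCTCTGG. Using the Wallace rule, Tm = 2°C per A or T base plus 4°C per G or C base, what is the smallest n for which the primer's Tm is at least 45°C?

n = 16

First 15 bases: ACGATCCAATTACCC → Tm = 44°C (< 45°C)
First 16 bases: ACGATCCAATTACCCT → Tm = 46°C (≥ 45°C)
Since every base adds ≥2°C, Tm only increases with n, so the threshold is first crossed at n = 16.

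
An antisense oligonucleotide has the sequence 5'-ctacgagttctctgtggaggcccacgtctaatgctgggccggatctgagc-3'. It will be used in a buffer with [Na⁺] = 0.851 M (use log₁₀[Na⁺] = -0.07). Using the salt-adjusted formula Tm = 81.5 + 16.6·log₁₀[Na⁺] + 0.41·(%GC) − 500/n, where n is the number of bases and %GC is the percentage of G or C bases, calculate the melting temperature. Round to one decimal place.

Length n = 50. Counting bases: G=16, C=14, T=12, A=8
G+C = 30, so %GC = 30/50 × 100 = 60%
Salt term: 16.6 × (-0.07) = -1.162
GC term: 0.41 × 60 = 24.6; length term: −500/50 = −10
Tm = 81.5 + (-1.162) + 24.6 − 10 = 94.938 → 94.9°C

94.9°C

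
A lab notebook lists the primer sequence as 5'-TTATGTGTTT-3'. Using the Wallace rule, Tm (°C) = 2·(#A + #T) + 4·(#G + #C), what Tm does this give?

24°C

Scanning the sequence gives C=0, A=1, G=2, T=7.
So N_AT = 8 and N_GC = 2.
Tm = 2(8) + 4(2) = 16 + 8 = 24°C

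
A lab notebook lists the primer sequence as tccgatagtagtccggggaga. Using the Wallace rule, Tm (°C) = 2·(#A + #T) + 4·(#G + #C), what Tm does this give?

66°C

Counting bases: A=5, C=4, T=4, G=8
A+T = 9, G+C = 12
Tm = 2(9) + 4(12) = 18 + 48 = 66°C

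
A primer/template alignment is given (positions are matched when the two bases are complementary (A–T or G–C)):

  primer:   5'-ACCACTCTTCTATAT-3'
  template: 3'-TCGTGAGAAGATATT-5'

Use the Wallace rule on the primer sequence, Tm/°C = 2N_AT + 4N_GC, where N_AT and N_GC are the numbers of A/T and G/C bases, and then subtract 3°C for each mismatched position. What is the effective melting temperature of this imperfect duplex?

34°C

Primer base counts: A=4, T=6, G=0, C=5 → A+T=10, G+C=5
Perfect-match Tm = 2(10) + 4(5) = 20 + 20 = 40°C
Mismatches (positions where the bases are not complementary): 2 (at positions 2, 15)
Effective Tm = 40 − 2×3 = 40 − 6 = 34°C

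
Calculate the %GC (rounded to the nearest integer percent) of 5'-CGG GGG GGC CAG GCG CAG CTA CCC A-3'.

80%

Base counts: C=9, A=4, T=1, G=11
G+C = 11 + 9 = 20 out of 25 bases
%GC = 20/25 × 100 = 80% ≈ 80%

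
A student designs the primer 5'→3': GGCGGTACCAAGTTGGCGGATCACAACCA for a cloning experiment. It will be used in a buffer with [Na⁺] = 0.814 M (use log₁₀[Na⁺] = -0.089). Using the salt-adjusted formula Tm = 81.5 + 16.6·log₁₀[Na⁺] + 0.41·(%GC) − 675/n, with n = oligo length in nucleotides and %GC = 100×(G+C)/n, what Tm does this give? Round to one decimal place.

80.8°C

Length n = 29. C=8, G=9, T=4, A=8
G+C = 17, so %GC = 17/29 × 100 = 58.621%
Salt term: 16.6 × (-0.089) = -1.477
GC term: 0.41 × 58.621 = 24.035; length term: −675/29 = −23.276
Tm = 81.5 + (-1.477) + 24.035 − 23.276 = 80.782 → 80.8°C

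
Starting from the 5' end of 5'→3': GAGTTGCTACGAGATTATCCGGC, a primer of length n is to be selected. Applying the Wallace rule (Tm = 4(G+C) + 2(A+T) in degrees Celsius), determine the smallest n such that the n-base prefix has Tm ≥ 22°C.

First 6 bases: GAGTTG → Tm = 18°C (< 22°C)
First 7 bases: GAGTTGC → Tm = 22°C (≥ 22°C)
Each additional base adds 2°C (A/T) or 4°C (G/C), so Tm is non-decreasing in n; n = 7 is the first length to reach 22°C.

n = 7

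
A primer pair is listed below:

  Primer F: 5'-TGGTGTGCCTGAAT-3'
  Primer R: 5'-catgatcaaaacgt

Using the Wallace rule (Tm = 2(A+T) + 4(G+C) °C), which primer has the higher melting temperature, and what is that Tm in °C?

Primer F, 42°C

Primer F: A+T=7, G+C=7 → Tm = 2(7)+4(7) = 42°C
Primer R: A+T=9, G+C=5 → Tm = 2(9)+4(5) = 38°C
42°C vs 38°C → primer F is higher.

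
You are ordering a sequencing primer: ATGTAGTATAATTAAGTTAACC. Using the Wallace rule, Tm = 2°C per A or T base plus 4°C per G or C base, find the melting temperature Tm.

54°C

A=9, T=8, G=3, C=2
A+T = 17, G+C = 5
Tm = 2(17) + 4(5) = 34 + 20 = 54°C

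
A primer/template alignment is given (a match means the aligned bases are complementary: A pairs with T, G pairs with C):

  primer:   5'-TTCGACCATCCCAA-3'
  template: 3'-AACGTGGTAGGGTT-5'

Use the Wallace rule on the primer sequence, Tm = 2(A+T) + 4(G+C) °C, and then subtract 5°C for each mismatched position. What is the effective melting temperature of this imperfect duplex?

32°C

Primer base counts: A=4, T=3, G=1, C=6 → A+T=7, G+C=7
Perfect-match Tm = 2(7) + 4(7) = 14 + 28 = 42°C
Mismatches (positions where the bases are not complementary): 2 (at positions 3, 4)
Effective Tm = 42 − 2×5 = 42 − 10 = 32°C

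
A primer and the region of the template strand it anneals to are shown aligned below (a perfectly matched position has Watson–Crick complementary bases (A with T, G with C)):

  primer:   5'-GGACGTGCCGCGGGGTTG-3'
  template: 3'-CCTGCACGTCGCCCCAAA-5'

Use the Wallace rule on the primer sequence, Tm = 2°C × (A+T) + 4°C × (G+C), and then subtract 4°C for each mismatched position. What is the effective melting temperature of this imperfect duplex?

56°C

Primer base counts: A=1, T=3, G=10, C=4 → A+T=4, G+C=14
Perfect-match Tm = 2(4) + 4(14) = 8 + 56 = 64°C
Mismatches (positions where the bases are not complementary): 2 (at positions 9, 18)
Effective Tm = 64 − 2×4 = 64 − 8 = 56°C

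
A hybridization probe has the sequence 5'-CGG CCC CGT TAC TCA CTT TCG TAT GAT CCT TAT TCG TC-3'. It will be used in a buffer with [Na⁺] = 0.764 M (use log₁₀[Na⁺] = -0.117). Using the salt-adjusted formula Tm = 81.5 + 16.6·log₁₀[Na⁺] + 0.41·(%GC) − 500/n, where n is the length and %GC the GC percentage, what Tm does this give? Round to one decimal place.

Length n = 38. Base counts: A=5, T=14, G=6, C=13
G+C = 19, so %GC = 19/38 × 100 = 50%
Salt term: 16.6 × (-0.117) = -1.942
GC term: 0.41 × 50 = 20.5; length term: −500/38 = −13.158
Tm = 81.5 + (-1.942) + 20.5 − 13.158 = 86.9 → 86.9°C

86.9°C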